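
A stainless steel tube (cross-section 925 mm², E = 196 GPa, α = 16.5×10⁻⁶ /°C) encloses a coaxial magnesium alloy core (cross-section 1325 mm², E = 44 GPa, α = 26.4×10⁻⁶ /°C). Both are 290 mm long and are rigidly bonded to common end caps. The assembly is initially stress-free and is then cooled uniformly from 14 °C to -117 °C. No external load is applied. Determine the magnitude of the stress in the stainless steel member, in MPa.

Both members must finish at the same length. With the larger α, the magnesium alloy tends to over-contract; the plates restrain it, putting the magnesium alloy in tension and the stainless steel in compression. With no external load the two internal forces are equal and opposite, magnitude P.
Compatibility of the two members (thermal + elastic change equal): (α₁ − α₂)ΔT = P·[1/(A₁E₁) + 1/(A₂E₂)].
|α₁ − α₂|·ΔT = 9.9×10⁻⁶ × 131 = 0.001297.
1/(A₁E₁) + 1/(A₂E₂) = 1/(925×196×10³) + 1/(1325×44×10³) = 2.267×10⁻⁸ N⁻¹.
P = 0.001297 / 2.267×10⁻⁸ = 57210 N = 57.21 kN.
σ_{stainless steel} = P/A₁ = 57210/925 = 61.85 MPa, compressive.

σ ≈ 61.9 MPa (compressive)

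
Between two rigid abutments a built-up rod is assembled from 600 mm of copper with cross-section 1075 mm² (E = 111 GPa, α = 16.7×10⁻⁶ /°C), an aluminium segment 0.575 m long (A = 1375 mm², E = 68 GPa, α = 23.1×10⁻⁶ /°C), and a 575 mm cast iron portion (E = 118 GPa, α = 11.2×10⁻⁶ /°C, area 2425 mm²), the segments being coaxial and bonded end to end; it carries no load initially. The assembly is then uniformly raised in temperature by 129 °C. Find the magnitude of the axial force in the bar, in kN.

With the walls removed the bar would change length by δ_free = Σ αᵢΔT Lᵢ = 16.7×10⁻⁶×129×600 + 23.1×10⁻⁶×129×575 + 11.2×10⁻⁶×129×575 = 3.837 mm.
The rigid supports impose zero overall length change; the single axial force P common to all segments must satisfy P Σ Lᵢ/(AᵢEᵢ) = δ_free.
The series flexibility is Σ Lᵢ/(AᵢEᵢ) = 600/(1075×111×10³) + 575/(1375×68×10³) + 575/(2425×118×10³) = 1.319×10⁻⁵ mm/N.
P = 3.837 / 1.319×10⁻⁵ = 290900 N = 290.9 kN, compressive.

P ≈ 291 kN (compressive)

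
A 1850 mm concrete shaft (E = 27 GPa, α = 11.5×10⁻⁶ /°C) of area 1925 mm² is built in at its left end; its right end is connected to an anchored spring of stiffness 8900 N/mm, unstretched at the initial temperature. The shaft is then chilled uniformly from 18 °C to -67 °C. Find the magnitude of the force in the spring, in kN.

P ≈ 12.2 kN

Free thermal contraction: δ_free = αΔT L = 11.5×10⁻⁶ × 85 × 1850 = 1.808 mm.
Let P be the tensile force in the spring. The shaft extends elastically by PL/(AE) and the spring stretches by P/k; together these equal δ_free.
So P = δ_free / [L/(AE) + 1/k] = 1.808 / [ 1850/(1925×27×10³) + 1/(8900) ].
P = 1.808 / 0.000148 = 12220 N.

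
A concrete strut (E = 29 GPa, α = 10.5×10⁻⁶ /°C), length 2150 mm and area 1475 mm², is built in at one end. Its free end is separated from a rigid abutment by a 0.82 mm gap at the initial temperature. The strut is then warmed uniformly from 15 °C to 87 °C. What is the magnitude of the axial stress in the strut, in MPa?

Free thermal elongation = αΔT L = 10.5×10⁻⁶ × 72 × 2150 = 1.625 mm.
After closing the 0.82 mm clearance, 1.625 − 0.82 = 0.8054 mm of expansion remains to be suppressed by the wall.
Compatibility: PL/(AE) = 0.8054 mm, so σ = P/A = E × (0.8054/2150) = 10.86 MPa.

σ ≈ 10.9 MPa (compressive)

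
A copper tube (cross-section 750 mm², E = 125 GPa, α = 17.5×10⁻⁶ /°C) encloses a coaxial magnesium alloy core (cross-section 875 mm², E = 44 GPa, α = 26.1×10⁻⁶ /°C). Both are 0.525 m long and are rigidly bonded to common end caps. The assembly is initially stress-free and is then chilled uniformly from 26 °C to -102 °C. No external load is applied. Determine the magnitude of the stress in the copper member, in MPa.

σ ≈ 40.1 MPa (compressive)

Both members must finish at the same length. With the larger α, the magnesium alloy tends to over-contract; the plates restrain it, putting the magnesium alloy in tension and the copper in compression. With no external load the two internal forces are equal and opposite, magnitude P.
Compatibility of the two members (thermal + elastic change equal): (α₁ − α₂)ΔT = P·[1/(A₁E₁) + 1/(A₂E₂)].
|α₁ − α₂|·ΔT = 8.6×10⁻⁶ × 128 = 0.001101.
1/(A₁E₁) + 1/(A₂E₂) = 1/(750×125×10³) + 1/(875×44×10³) = 3.664×10⁻⁸ N⁻¹.
So P = 0.001101 / 3.664×10⁻⁸ = 30.04 kN.
σ_{copper} = P/A₁ = 30040/750 = 40.06 MPa, compressive.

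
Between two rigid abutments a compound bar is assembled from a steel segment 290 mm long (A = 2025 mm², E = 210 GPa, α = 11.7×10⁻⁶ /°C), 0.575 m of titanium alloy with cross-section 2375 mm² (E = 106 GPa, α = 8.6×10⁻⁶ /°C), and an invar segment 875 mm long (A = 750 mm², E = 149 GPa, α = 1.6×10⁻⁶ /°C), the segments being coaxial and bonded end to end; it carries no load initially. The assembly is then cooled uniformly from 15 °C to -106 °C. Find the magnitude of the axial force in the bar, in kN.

P ≈ 109 kN (tensile)

Free thermal contraction of the whole bar: Σ αᵢΔT Lᵢ = 11.7×10⁻⁶×121×290 + 8.6×10⁻⁶×121×575 + 1.6×10⁻⁶×121×875 = 1.178 mm.
Since the ends are fixed, an axial force P builds up, equal in every segment, with P · Σ Lᵢ/(AᵢEᵢ) = δ_free.
The series flexibility is Σ Lᵢ/(AᵢEᵢ) = 290/(2025×210×10³) + 575/(2375×106×10³) + 875/(750×149×10³) = 1.08×10⁻⁵ mm/N.
P = 1.178 / 1.08×10⁻⁵ = 109100 N = 109.1 kN, tensile.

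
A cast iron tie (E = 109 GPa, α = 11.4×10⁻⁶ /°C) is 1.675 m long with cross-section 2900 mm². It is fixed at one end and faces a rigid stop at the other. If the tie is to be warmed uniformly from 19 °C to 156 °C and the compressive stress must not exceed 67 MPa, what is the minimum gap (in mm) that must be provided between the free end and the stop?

Free expansion if unrestrained: δ_free = αΔT L = 11.4×10⁻⁶ × 137 × 1675 = 2.616 mm.
A stress of 67 MPa corresponds to the wall pushing the tie back by σL/E = 67×1675/(109×10³) = 1.03 mm.
So the gap has to take up the difference, g_min = δ_free − σL/E = 2.616 − 1.03 = 1.586 mm.

g ≈ 1.59 mm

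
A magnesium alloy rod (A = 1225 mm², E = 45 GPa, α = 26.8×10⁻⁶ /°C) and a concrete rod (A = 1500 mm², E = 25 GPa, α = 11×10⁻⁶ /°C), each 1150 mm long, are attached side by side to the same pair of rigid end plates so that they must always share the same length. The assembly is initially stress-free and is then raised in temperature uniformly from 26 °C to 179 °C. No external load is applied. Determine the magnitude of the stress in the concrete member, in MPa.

Both members must finish at the same length. With the larger α, the magnesium alloy tends to over-expand; the plates restrain it, putting the magnesium alloy in compression and the concrete in tension. With no external load the two internal forces are equal and opposite, magnitude P.
Setting the final lengths equal and cancelling L: (α₁ − α₂)ΔT = P/(A₁E₁) + P/(A₂E₂).
|α₁ − α₂|·ΔT = 15.8×10⁻⁶ × 153 = 0.002417.
1/(A₁E₁) + 1/(A₂E₂) = 1/(1225×45×10³) + 1/(1500×25×10³) = 4.481×10⁻⁸ N⁻¹.
P = 0.002417 / 4.481×10⁻⁸ = 53950 N = 53.95 kN.
σ_{concrete} = P/A₂ = 53950/1500 = 35.97 MPa, tensile.

σ ≈ 36 MPa (tensile)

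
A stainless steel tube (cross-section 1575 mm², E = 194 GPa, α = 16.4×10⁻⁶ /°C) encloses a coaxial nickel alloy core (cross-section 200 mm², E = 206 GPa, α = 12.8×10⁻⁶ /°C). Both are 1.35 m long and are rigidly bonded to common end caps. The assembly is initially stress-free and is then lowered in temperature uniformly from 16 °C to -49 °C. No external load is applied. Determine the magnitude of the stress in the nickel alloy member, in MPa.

σ ≈ 42.5 MPa (compressive)

The stainless steel has the larger α, so on cooling it would change length more than the nickel alloy if both were free. The rigid plates force a common final length, so the stainless steel is put into tension and the nickel alloy into compression, with equal and opposite forces P (no external load).
Setting the final lengths equal and cancelling L: (α₁ − α₂)ΔT = P/(A₁E₁) + P/(A₂E₂).
|α₁ − α₂|·ΔT = 3.6×10⁻⁶ × 65 = 0.000234.
1/(A₁E₁) + 1/(A₂E₂) = 1/(1575×194×10³) + 1/(200×206×10³) = 2.754×10⁻⁸ N⁻¹.
P = 0.000234 / 2.754×10⁻⁸ = 8495 N = 8.495 kN.
σ_{nickel alloy} = P/A₂ = 8495/200 = 42.48 MPa, compressive.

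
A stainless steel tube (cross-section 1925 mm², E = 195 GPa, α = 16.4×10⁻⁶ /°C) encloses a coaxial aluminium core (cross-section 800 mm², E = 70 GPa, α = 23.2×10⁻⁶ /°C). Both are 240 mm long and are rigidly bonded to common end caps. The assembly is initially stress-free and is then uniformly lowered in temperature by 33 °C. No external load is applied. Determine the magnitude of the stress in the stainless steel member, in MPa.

σ ≈ 5.68 MPa (compressive)

Both members must finish at the same length. With the larger α, the aluminium tends to over-contract; the plates restrain it, putting the aluminium in tension and the stainless steel in compression. With no external load the two internal forces are equal and opposite, magnitude P.
Setting the final lengths equal and cancelling L: (α₁ − α₂)ΔT = P/(A₁E₁) + P/(A₂E₂).
|α₁ − α₂|·ΔT = 6.8×10⁻⁶ × 33 = 0.0002244.
1/(A₁E₁) + 1/(A₂E₂) = 1/(1925×195×10³) + 1/(800×70×10³) = 2.052×10⁻⁸ N⁻¹.
P = 0.0002244 / 2.052×10⁻⁸ = 10940 N = 10.94 kN.
σ_{stainless steel} = P/A₁ = 10940/1925 = 5.681 MPa, compressive.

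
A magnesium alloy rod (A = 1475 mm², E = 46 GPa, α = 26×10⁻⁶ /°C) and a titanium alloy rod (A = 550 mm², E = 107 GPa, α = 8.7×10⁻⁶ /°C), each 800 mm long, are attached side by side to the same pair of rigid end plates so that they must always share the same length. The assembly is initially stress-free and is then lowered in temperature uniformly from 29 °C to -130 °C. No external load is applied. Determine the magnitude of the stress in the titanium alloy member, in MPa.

Equilibrium of a rigid end plate with no external load gives equal and opposite internal forces ±P in the two members. Since α_{magnesium alloy} > α_{titanium alloy}, cooling drives the magnesium alloy into tension and the titanium alloy into compression.
Compatibility of the two members (thermal + elastic change equal): (α₁ − α₂)ΔT = P·[1/(A₁E₁) + 1/(A₂E₂)].
|α₁ − α₂|·ΔT = 17.3×10⁻⁶ × 159 = 0.002751.
1/(A₁E₁) + 1/(A₂E₂) = 1/(1475×46×10³) + 1/(550×107×10³) = 3.173×10⁻⁸ N⁻¹.
So P = 0.002751 / 3.173×10⁻⁸ = 86.69 kN.
σ_{titanium alloy} = P/A₂ = 86690/550 = 157.6 MPa, compressive.

σ ≈ 158 MPa (compressive)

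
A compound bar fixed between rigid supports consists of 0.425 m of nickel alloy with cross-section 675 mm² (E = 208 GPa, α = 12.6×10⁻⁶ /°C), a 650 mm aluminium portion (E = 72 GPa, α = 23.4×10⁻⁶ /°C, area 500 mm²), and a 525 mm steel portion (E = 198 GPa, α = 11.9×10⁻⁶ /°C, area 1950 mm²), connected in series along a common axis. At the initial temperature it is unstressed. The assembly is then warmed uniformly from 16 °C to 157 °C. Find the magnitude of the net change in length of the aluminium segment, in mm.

Free thermal expansion of the whole bar: Σ αᵢΔT Lᵢ = 12.6×10⁻⁶×141×425 + 23.4×10⁻⁶×141×650 + 11.9×10⁻⁶×141×525 = 3.781 mm.
Since the ends are fixed, an axial force P builds up, equal in every segment, with P · Σ Lᵢ/(AᵢEᵢ) = δ_free.
The series flexibility is Σ Lᵢ/(AᵢEᵢ) = 425/(675×208×10³) + 650/(500×72×10³) + 525/(1950×198×10³) = 2.244×10⁻⁵ mm/N.
Hence P = δ_free / Σ(L/AE) = 3.781/2.244×10⁻⁵ = 168.5 kN (compressive).
For the aluminium segment, free thermal change = 23.4×10⁻⁶×141×650 = 2.145 mm and elastic change from P = 168500×650/(500×72×10³) = 3.042 mm; these oppose, so the net change is 0.897 mm (segment shortens).

|ΔL| ≈ 0.897 mm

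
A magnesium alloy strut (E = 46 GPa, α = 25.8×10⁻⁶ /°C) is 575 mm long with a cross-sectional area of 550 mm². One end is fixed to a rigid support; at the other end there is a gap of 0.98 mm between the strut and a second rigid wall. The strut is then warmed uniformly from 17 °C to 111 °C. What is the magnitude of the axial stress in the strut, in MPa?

If the wall were absent the strut would grow by αΔT L = 25.8×10⁻⁶ × 94 × 575 = 1.394 mm.
This exceeds the 0.98 mm gap, so the wall pushes back. The portion of expansion that must be recovered elastically is δ_free − gap = 1.394 − 0.98 = 0.4145 mm.
So σ = E(δ_free − g)/L = 46×10³ × 0.4145/575 = 33.16 MPa.

σ ≈ 33.2 MPa (compressive)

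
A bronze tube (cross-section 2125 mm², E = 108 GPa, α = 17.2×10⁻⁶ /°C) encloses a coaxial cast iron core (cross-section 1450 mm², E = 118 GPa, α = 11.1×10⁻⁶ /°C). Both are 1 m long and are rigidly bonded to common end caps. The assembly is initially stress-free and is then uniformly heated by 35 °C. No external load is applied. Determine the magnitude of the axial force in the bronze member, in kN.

The bronze has the larger α, so on heating it would change length more than the cast iron if both were free. The rigid plates force a common final length, so the bronze is put into compression and the cast iron into tension, with equal and opposite forces P (no external load).
Equating the net (thermal + elastic) strains gives |α₁ − α₂|·ΔT = P·[1/(A₁E₁) + 1/(A₂E₂)].
|α₁ − α₂|·ΔT = 6.1×10⁻⁶ × 35 = 0.0002135.
1/(A₁E₁) + 1/(A₂E₂) = 1/(2125×108×10³) + 1/(1450×118×10³) = 1.02×10⁻⁸ N⁻¹.
P = 0.0002135 / 1.02×10⁻⁸ = 20930 N = 20.93 kN.

P ≈ 20.9 kN (compressive in the bronze)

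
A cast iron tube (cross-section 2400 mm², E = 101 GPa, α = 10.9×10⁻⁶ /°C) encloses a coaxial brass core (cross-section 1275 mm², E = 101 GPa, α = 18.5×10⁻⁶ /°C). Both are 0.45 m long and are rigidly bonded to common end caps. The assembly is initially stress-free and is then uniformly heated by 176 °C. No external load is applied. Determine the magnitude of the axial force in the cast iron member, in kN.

Both members must finish at the same length. With the larger α, the brass tends to over-expand; the plates restrain it, putting the brass in compression and the cast iron in tension. With no external load the two internal forces are equal and opposite, magnitude P.
Setting the final lengths equal and cancelling L: (α₁ − α₂)ΔT = P/(A₁E₁) + P/(A₂E₂).
|α₁ − α₂|·ΔT = 7.6×10⁻⁶ × 176 = 0.001338.
1/(A₁E₁) + 1/(A₂E₂) = 1/(2400×101×10³) + 1/(1275×101×10³) = 1.189×10⁻⁸ N⁻¹.
So P = 0.001338 / 1.189×10⁻⁸ = 112.5 kN.

P ≈ 112 kN (tensile in the cast iron)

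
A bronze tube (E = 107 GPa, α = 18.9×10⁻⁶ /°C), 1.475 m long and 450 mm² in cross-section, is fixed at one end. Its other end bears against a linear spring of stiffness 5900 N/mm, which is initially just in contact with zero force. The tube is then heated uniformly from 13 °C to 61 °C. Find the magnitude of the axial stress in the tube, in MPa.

If the spring were absent the tube would lengthen by αΔT L = 18.9×10⁻⁶ × 48 × 1475 = 1.338 mm.
With a force P in the spring, the elastic change of the tube is PL/(AE) and that of the spring is P/k; compatibility requires their sum to equal δ_free.
So P = δ_free / [L/(AE) + 1/k] = 1.338 / [ 1475/(450×107×10³) + 1/(5900) ].
P = 1.338 / 0.0002001 = 6686 N.
σ = P/A = 6686/450 = 14.86 MPa.

σ ≈ 14.9 MPa (compressive)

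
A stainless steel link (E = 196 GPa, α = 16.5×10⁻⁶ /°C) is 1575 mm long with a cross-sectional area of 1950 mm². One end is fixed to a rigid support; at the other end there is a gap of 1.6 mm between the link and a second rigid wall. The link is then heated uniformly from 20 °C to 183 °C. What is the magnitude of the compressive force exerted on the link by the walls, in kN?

Unrestrained expansion: δ_free = αΔT L = 16.5×10⁻⁶ × 163 × 1575 = 4.236 mm.
The gap closes (δ_free > 1.6 mm) and the wall then resists a further 4.236 − 1.6 = 2.636 mm of expansion.
Compatibility: PL/(AE) = 2.636 mm, so σ = P/A = E × (2.636/1575) = 328 MPa.
Force on the wall = σA = 328 × 1950 mm² = 639.7 kN.

P ≈ 640 kN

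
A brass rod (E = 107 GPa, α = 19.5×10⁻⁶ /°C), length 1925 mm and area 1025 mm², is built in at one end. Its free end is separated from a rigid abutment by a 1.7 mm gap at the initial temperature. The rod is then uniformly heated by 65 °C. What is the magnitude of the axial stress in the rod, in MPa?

σ ≈ 41.1 MPa (compressive)

If the wall were absent the rod would grow by αΔT L = 19.5×10⁻⁶ × 65 × 1925 = 2.44 mm.
The gap closes (δ_free > 1.7 mm) and the wall then resists a further 2.44 − 1.7 = 0.7399 mm of expansion.
Compatibility: PL/(AE) = 0.7399 mm, so σ = P/A = E × (0.7399/1925) = 41.13 MPa.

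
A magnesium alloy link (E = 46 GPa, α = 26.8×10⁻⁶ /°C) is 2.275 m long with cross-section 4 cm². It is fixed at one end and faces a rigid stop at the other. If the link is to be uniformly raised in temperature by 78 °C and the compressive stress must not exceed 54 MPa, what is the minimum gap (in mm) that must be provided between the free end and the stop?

g ≈ 2.09 mm

Free expansion if unrestrained: δ_free = αΔT L = 26.8×10⁻⁶ × 78 × 2275 = 4.756 mm.
At the allowable stress the elastic shortening the wall may impose is σL/E = 54 × 2275 / (46×10³) = 2.671 mm.
So the gap has to take up the difference, g_min = δ_free − σL/E = 4.756 − 2.671 = 2.085 mm.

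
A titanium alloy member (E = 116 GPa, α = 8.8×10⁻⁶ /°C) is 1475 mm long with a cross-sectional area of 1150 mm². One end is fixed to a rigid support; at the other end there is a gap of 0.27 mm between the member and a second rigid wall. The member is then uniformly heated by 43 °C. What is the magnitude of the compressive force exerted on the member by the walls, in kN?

If the wall were absent the member would grow by αΔT L = 8.8×10⁻⁶ × 43 × 1475 = 0.5581 mm.
After closing the 0.27 mm clearance, 0.5581 − 0.27 = 0.2881 mm of expansion remains to be suppressed by the wall.
Compatibility: PL/(AE) = 0.2881 mm, so σ = P/A = E × (0.2881/1475) = 22.66 MPa.
P = σA = 22.66 × 1150 = 26.06 kN.

P ≈ 26.1 kN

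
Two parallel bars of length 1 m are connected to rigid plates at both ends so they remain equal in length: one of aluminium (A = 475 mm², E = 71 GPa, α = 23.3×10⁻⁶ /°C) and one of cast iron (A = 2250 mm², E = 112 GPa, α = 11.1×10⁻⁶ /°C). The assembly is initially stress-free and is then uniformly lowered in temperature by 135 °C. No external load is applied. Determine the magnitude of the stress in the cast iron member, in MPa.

σ ≈ 21.8 MPa (compressive)

The aluminium has the larger α, so on cooling it would change length more than the cast iron if both were free. The rigid plates force a common final length, so the aluminium is put into tension and the cast iron into compression, with equal and opposite forces P (no external load).
Compatibility of the two members (thermal + elastic change equal): (α₁ − α₂)ΔT = P·[1/(A₁E₁) + 1/(A₂E₂)].
|α₁ − α₂|·ΔT = 12.2×10⁻⁶ × 135 = 0.001647.
1/(A₁E₁) + 1/(A₂E₂) = 1/(475×71×10³) + 1/(2250×112×10³) = 3.362×10⁻⁸ N⁻¹.
P = 0.001647 / 3.362×10⁻⁸ = 48990 N = 48.99 kN.
σ_{cast iron} = P/A₂ = 48990/2250 = 21.77 MPa, compressive.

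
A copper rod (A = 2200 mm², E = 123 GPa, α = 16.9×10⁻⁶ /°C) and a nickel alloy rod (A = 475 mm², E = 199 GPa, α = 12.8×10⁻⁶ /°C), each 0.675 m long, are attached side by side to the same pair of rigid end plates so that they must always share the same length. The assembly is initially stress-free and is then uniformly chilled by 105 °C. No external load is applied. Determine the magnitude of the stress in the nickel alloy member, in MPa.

σ ≈ 63.5 MPa (compressive)

Equilibrium of a rigid end plate with no external load gives equal and opposite internal forces ±P in the two members. Since α_{copper} > α_{nickel alloy}, cooling drives the copper into tension and the nickel alloy into compression.
Setting the final lengths equal and cancelling L: (α₁ − α₂)ΔT = P/(A₁E₁) + P/(A₂E₂).
|α₁ − α₂|·ΔT = 4.1×10⁻⁶ × 105 = 0.0004305.
1/(A₁E₁) + 1/(A₂E₂) = 1/(2200×123×10³) + 1/(475×199×10³) = 1.427×10⁻⁸ N⁻¹.
So P = 0.0004305 / 1.427×10⁻⁸ = 30.16 kN.
σ_{nickel alloy} = P/A₂ = 30160/475 = 63.49 MPa, compressive.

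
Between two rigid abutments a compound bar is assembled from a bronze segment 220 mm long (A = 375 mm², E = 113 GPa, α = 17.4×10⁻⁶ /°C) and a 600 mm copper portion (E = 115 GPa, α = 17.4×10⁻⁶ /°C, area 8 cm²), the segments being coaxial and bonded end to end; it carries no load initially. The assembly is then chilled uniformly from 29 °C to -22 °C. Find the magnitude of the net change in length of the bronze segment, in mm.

|ΔL| ≈ 0.127 mm

If the supports were absent, the total length change would be Σ αᵢΔT Lᵢ = 17.4×10⁻⁶×51×220 + 17.4×10⁻⁶×51×600 = 0.7277 mm.
The walls prevent any net length change, so an axial force P (same in every segment) develops. Compatibility: P · Σ Lᵢ/(AᵢEᵢ) = δ_free.
The series flexibility is Σ Lᵢ/(AᵢEᵢ) = 220/(375×113×10³) + 600/(800×115×10³) = 1.171×10⁻⁵ mm/N.
P = 0.7277 / 1.171×10⁻⁵ = 62120 N = 62.12 kN, tensile.
For the bronze segment, free thermal change = 17.4×10⁻⁶×51×220 = 0.1952 mm and elastic change from P = 62120×220/(375×113×10³) = 0.3225 mm; these oppose, so the net change is 0.127 mm (segment lengthens).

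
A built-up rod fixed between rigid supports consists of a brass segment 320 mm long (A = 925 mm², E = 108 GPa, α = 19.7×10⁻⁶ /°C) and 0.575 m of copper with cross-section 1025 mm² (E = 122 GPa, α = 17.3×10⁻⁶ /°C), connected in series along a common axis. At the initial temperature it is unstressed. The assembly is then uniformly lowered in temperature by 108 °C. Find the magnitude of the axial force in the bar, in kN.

With the walls removed the bar would change length by δ_free = Σ αᵢΔT Lᵢ = 19.7×10⁻⁶×108×320 + 17.3×10⁻⁶×108×575 = 1.755 mm.
The walls prevent any net length change, so an axial force P (same in every segment) develops. Compatibility: P · Σ Lᵢ/(AᵢEᵢ) = δ_free.
The series flexibility is Σ Lᵢ/(AᵢEᵢ) = 320/(925×108×10³) + 575/(1025×122×10³) = 7.801×10⁻⁶ mm/N.
Hence P = δ_free / Σ(L/AE) = 1.755/7.801×10⁻⁶ = 225 kN (tensile).

P ≈ 225 kN (tensile)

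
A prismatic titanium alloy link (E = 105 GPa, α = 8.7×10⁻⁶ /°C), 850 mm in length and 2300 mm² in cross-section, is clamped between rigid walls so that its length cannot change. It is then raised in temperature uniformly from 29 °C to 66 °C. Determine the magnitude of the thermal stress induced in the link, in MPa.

σ ≈ 33.8 MPa (compressive)

With length fixed, the mechanical strain must cancel the thermal strain αΔT = 8.7×10⁻⁶ × 37 = 321.9×10⁻⁶.
The stress required to suppress this strain is σ = Eε = 105×10³ × 321.9×10⁻⁶ = 33.8 MPa, compressive since the link is trying to expand.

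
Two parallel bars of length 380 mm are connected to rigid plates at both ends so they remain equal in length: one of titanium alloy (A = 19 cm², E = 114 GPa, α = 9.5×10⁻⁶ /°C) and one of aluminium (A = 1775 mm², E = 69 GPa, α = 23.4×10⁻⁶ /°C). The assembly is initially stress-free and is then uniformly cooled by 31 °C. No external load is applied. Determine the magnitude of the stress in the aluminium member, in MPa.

σ ≈ 19 MPa (tensile)

Equilibrium of a rigid end plate with no external load gives equal and opposite internal forces ±P in the two members. Since α_{aluminium} > α_{titanium alloy}, cooling drives the aluminium into tension and the titanium alloy into compression.
Setting the final lengths equal and cancelling L: (α₁ − α₂)ΔT = P/(A₁E₁) + P/(A₂E₂).
|α₁ − α₂|·ΔT = 13.9×10⁻⁶ × 31 = 0.0004309.
1/(A₁E₁) + 1/(A₂E₂) = 1/(1900×114×10³) + 1/(1775×69×10³) = 1.278×10⁻⁸ N⁻¹.
So P = 0.0004309 / 1.278×10⁻⁸ = 33.71 kN.
σ_{aluminium} = P/A₂ = 33710/1775 = 18.99 MPa, tensile.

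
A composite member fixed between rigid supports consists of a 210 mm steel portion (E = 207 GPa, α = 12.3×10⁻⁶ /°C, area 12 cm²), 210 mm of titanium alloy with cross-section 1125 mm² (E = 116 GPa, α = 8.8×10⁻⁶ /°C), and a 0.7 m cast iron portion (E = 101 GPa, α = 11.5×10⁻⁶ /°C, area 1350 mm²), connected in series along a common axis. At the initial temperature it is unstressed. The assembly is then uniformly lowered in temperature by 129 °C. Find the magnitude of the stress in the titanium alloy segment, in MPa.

σ ≈ 189 MPa (tensile)

With the walls removed the bar would change length by δ_free = Σ αᵢΔT Lᵢ = 12.3×10⁻⁶×129×210 + 8.8×10⁻⁶×129×210 + 11.5×10⁻⁶×129×700 = 1.61 mm.
The walls prevent any net length change, so an axial force P (same in every segment) develops. Compatibility: P · Σ Lᵢ/(AᵢEᵢ) = δ_free.
The series flexibility is Σ Lᵢ/(AᵢEᵢ) = 210/(1200×207×10³) + 210/(1125×116×10³) + 700/(1350×101×10³) = 7.588×10⁻⁶ mm/N.
P = 1.61 / 7.588×10⁻⁶ = 212200 N = 212.2 kN, tensile.
σ_{titanium alloy} = P / A = 212200 / 1125 = 188.6 MPa.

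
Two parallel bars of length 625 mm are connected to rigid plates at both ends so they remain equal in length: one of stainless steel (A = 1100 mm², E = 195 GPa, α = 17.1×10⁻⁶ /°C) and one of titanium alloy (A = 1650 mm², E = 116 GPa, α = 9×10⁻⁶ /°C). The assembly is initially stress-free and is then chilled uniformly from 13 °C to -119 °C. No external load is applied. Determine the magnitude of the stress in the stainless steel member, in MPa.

Equilibrium of a rigid end plate with no external load gives equal and opposite internal forces ±P in the two members. Since α_{stainless steel} > α_{titanium alloy}, cooling drives the stainless steel into tension and the titanium alloy into compression.
Compatibility of the two members (thermal + elastic change equal): (α₁ − α₂)ΔT = P·[1/(A₁E₁) + 1/(A₂E₂)].
|α₁ − α₂|·ΔT = 8.1×10⁻⁶ × 132 = 0.001069.
1/(A₁E₁) + 1/(A₂E₂) = 1/(1100×195×10³) + 1/(1650×116×10³) = 9.887×10⁻⁹ N⁻¹.
P = 0.001069 / 9.887×10⁻⁹ = 108100 N = 108.1 kN.
σ_{stainless steel} = P/A₁ = 108100/1100 = 98.31 MPa, tensile.

σ ≈ 98.3 MPa (tensile)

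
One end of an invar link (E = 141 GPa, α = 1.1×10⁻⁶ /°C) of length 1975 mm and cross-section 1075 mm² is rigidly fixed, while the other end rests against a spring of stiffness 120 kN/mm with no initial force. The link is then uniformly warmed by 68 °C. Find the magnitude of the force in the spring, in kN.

If the spring were absent the link would lengthen by αΔT L = 1.1×10⁻⁶ × 68 × 1975 = 0.1477 mm.
Let P be the compressive force at the spring. The link shortens elastically by PL/(AE) and the spring compresses by P/k; together these equal δ_free.
P [ L/(AE) + 1/k ] = δ_free → P [ 1975/(1075×141×10³) + 1/(120×10³) ] = 0.1477.
P = 0.1477 / 2.136×10⁻⁵ = 6915 N.

P ≈ 6.92 kN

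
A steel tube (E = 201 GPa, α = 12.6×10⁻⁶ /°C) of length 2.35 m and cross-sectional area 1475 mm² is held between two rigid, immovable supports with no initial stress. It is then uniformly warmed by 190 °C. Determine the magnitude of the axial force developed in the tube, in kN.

P ≈ 710 kN (compressive)

The ends cannot move, so σ = EαΔT = 201×10³ × 12.6×10⁻⁶ × 190 = 481.2 MPa.
Axial force P = σA = 481.2 × 1475 = 709800 N = 709.8 kN, compressive.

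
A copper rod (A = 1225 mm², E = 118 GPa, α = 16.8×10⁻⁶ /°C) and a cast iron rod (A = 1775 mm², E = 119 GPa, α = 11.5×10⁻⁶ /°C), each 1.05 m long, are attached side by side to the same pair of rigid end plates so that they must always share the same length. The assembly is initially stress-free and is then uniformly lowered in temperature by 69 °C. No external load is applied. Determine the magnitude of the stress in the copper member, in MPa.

σ ≈ 25.6 MPa (tensile)

Both members must finish at the same length. With the larger α, the copper tends to over-contract; the plates restrain it, putting the copper in tension and the cast iron in compression. With no external load the two internal forces are equal and opposite, magnitude P.
Equating the net (thermal + elastic) strains gives |α₁ − α₂|·ΔT = P·[1/(A₁E₁) + 1/(A₂E₂)].
|α₁ − α₂|·ΔT = 5.3×10⁻⁶ × 69 = 0.0003657.
1/(A₁E₁) + 1/(A₂E₂) = 1/(1225×118×10³) + 1/(1775×119×10³) = 1.165×10⁻⁸ N⁻¹.
P = 0.0003657 / 1.165×10⁻⁸ = 31380 N = 31.38 kN.
σ_{copper} = P/A₁ = 31380/1225 = 25.62 MPa, tensile.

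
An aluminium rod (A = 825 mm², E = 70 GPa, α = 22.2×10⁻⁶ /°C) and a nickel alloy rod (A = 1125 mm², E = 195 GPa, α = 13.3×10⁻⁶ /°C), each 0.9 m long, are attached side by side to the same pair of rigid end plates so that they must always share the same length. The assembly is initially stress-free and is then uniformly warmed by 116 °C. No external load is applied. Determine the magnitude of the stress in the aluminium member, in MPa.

σ ≈ 57.2 MPa (compressive)

Equilibrium of a rigid end plate with no external load gives equal and opposite internal forces ±P in the two members. Since α_{aluminium} > α_{nickel alloy}, heating drives the aluminium into compression and the nickel alloy into tension.
Equating the net (thermal + elastic) strains gives |α₁ − α₂|·ΔT = P·[1/(A₁E₁) + 1/(A₂E₂)].
|α₁ − α₂|·ΔT = 8.9×10⁻⁶ × 116 = 0.001032.
1/(A₁E₁) + 1/(A₂E₂) = 1/(825×70×10³) + 1/(1125×195×10³) = 2.187×10⁻⁸ N⁻¹.
P = 0.001032 / 2.187×10⁻⁸ = 47200 N = 47.2 kN.
σ_{aluminium} = P/A₁ = 47200/825 = 57.21 MPa, compressive.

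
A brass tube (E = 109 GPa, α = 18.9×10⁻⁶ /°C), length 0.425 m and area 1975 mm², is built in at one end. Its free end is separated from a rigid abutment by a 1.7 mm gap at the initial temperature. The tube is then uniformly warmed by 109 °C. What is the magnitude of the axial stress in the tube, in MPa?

Free thermal elongation = αΔT L = 18.9×10⁻⁶ × 109 × 425 = 0.8755 mm.
This is smaller than the 1.7 mm clearance, so the tube expands freely without reaching the stop — the stress is zero.

σ ≈ 0 MPa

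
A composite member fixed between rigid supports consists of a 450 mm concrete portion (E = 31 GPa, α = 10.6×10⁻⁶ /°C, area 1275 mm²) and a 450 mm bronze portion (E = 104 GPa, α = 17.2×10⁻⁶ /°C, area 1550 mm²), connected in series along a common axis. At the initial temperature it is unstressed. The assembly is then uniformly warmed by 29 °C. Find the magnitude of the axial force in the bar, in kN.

Free thermal expansion of the whole bar: Σ αᵢΔT Lᵢ = 10.6×10⁻⁶×29×450 + 17.2×10⁻⁶×29×450 = 0.3628 mm.
The rigid supports impose zero overall length change; the single axial force P common to all segments must satisfy P Σ Lᵢ/(AᵢEᵢ) = δ_free.
The series flexibility is Σ Lᵢ/(AᵢEᵢ) = 450/(1275×31×10³) + 450/(1550×104×10³) = 1.418×10⁻⁵ mm/N.
So P = 0.3628 / 1.418×10⁻⁵ = 25.59 kN, compressive.

P ≈ 25.6 kN (compressive)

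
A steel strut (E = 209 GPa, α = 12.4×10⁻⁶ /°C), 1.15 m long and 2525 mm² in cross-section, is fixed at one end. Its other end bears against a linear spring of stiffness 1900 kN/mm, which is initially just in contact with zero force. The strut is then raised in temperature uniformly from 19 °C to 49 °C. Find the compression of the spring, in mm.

The unrestrained thermal change is αΔT L = 12.4×10⁻⁶ × 30 × 1150 = 0.4278 mm.
With a force P in the spring, the elastic change of the strut is PL/(AE) and that of the spring is P/k; compatibility requires their sum to equal δ_free.
P [ L/(AE) + 1/k ] = δ_free → P [ 1150/(2525×209×10³) + 1/(1900×10³) ] = 0.4278.
P = 0.4278 / 2.705×10⁻⁶ = 158100 N.
Spring compression = P/k = 158100/(1900×10³) = 0.08322 mm.

δ ≈ 0.0832 mm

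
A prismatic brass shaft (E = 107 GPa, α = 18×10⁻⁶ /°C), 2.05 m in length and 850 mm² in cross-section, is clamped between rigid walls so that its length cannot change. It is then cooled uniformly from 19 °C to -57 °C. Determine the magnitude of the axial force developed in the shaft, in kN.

P ≈ 124 kN (tensile)

The ends cannot move, so σ = EαΔT = 107×10³ × 18×10⁻⁶ × 76 = 146.4 MPa.
Then P = σA = 146.4 × 850 mm² = 124.4 kN, tensile.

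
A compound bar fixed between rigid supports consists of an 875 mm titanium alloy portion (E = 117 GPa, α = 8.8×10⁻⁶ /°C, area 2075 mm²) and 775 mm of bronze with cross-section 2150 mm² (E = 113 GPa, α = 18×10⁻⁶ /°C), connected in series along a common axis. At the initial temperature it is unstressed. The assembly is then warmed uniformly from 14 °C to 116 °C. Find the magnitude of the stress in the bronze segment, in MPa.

Free thermal expansion of the whole bar: Σ αᵢΔT Lᵢ = 8.8×10⁻⁶×102×875 + 18×10⁻⁶×102×775 = 2.208 mm.
The walls prevent any net length change, so an axial force P (same in every segment) develops. Compatibility: P · Σ Lᵢ/(AᵢEᵢ) = δ_free.
The series flexibility is Σ Lᵢ/(AᵢEᵢ) = 875/(2075×117×10³) + 775/(2150×113×10³) = 6.794×10⁻⁶ mm/N.
P = 2.208 / 6.794×10⁻⁶ = 325000 N = 325 kN, compressive.
σ_{bronze} = P / A = 325000 / 2150 = 151.2 MPa.

σ ≈ 151 MPa (compressive)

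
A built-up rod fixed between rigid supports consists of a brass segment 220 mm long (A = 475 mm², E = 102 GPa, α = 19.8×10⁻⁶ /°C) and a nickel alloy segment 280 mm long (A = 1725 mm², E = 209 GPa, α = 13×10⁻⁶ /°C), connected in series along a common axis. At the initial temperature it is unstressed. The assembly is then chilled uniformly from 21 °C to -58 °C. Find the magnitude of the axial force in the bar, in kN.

If the supports were absent, the total length change would be Σ αᵢΔT Lᵢ = 19.8×10⁻⁶×79×220 + 13×10⁻⁶×79×280 = 0.6317 mm.
The rigid supports impose zero overall length change; the single axial force P common to all segments must satisfy P Σ Lᵢ/(AᵢEᵢ) = δ_free.
The series flexibility is Σ Lᵢ/(AᵢEᵢ) = 220/(475×102×10³) + 280/(1725×209×10³) = 5.317×10⁻⁶ mm/N.
P = 0.6317 / 5.317×10⁻⁶ = 118800 N = 118.8 kN, tensile.

P ≈ 119 kN (tensile)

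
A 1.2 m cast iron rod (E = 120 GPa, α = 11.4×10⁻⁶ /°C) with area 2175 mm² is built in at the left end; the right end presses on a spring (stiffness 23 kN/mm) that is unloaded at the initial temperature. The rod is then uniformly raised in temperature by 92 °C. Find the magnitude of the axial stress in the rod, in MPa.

If the spring were absent the rod would lengthen by αΔT L = 11.4×10⁻⁶ × 92 × 1200 = 1.259 mm.
Let P be the compressive force at the spring. The rod shortens elastically by PL/(AE) and the spring compresses by P/k; together these equal δ_free.
So P = δ_free / [L/(AE) + 1/k] = 1.259 / [ 1200/(2175×120×10³) + 1/(23×10³) ].
P = 1.259 / 4.808×10⁻⁵ = 26180 N.
σ = P/A = 26180/2175 = 12.04 MPa.

σ ≈ 12 MPa (compressive)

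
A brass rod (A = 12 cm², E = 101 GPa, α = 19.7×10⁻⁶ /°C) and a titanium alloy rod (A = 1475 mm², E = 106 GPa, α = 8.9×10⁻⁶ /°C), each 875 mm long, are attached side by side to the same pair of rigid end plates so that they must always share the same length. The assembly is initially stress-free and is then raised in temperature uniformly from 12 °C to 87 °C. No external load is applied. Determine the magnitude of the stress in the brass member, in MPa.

The brass has the larger α, so on heating it would change length more than the titanium alloy if both were free. The rigid plates force a common final length, so the brass is put into compression and the titanium alloy into tension, with equal and opposite forces P (no external load).
Compatibility of the two members (thermal + elastic change equal): (α₁ − α₂)ΔT = P·[1/(A₁E₁) + 1/(A₂E₂)].
|α₁ − α₂|·ΔT = 10.8×10⁻⁶ × 75 = 0.00081.
1/(A₁E₁) + 1/(A₂E₂) = 1/(1200×101×10³) + 1/(1475×106×10³) = 1.465×10⁻⁸ N⁻¹.
P = 0.00081 / 1.465×10⁻⁸ = 55300 N = 55.3 kN.
σ_{brass} = P/A₁ = 55300/1200 = 46.09 MPa, compressive.

σ ≈ 46.1 MPa (compressive)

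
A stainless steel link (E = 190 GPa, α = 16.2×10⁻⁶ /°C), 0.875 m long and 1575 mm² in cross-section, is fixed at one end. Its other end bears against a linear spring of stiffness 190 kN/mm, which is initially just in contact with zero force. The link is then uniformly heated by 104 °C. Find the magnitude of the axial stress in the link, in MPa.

σ ≈ 114 MPa (compressive)

The unrestrained thermal change is αΔT L = 16.2×10⁻⁶ × 104 × 875 = 1.474 mm.
Let P be the compressive force at the spring. The link shortens elastically by PL/(AE) and the spring compresses by P/k; together these equal δ_free.
So P = δ_free / [L/(AE) + 1/k] = 1.474 / [ 875/(1575×190×10³) + 1/(190×10³) ].
P = 1.474 / 8.187×10⁻⁶ = 180100 N.
σ = P/A = 180100/1575 = 114.3 MPa.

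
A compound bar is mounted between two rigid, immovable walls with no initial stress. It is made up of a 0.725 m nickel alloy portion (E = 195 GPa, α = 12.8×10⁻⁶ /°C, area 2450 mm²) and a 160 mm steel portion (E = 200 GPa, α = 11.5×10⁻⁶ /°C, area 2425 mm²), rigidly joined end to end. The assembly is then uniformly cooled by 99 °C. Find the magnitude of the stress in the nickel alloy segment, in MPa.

If the supports were absent, the total length change would be Σ αᵢΔT Lᵢ = 12.8×10⁻⁶×99×725 + 11.5×10⁻⁶×99×160 = 1.101 mm.
The rigid supports impose zero overall length change; the single axial force P common to all segments must satisfy P Σ Lᵢ/(AᵢEᵢ) = δ_free.
Σ Lᵢ/(AᵢEᵢ) = 725/(2450×195×10³) + 160/(2425×200×10³) = 1.847×10⁻⁶ mm/N.
P = 1.101 / 1.847×10⁻⁶ = 595900 N = 595.9 kN, tensile.
σ_{nickel alloy} = P / A = 595900 / 2450 = 243.2 MPa.

σ ≈ 243 MPa (tensile)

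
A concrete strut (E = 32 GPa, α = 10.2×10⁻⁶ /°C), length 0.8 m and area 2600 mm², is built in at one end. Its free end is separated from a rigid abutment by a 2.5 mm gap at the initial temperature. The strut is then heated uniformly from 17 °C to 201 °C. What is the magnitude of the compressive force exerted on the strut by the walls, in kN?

Unrestrained expansion: δ_free = αΔT L = 10.2×10⁻⁶ × 184 × 800 = 1.501 mm.
Since δ_free = 1.5 mm is less than the 2.5 mm gap, the strut never touches the wall. No axial force develops.

P ≈ 0 kN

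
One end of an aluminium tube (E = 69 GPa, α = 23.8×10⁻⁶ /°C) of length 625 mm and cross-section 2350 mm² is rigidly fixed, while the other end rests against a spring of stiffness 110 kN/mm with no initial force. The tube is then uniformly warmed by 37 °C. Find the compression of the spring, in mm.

δ ≈ 0.387 mm

Free thermal expansion: δ_free = αΔT L = 23.8×10⁻⁶ × 37 × 625 = 0.5504 mm.
Let P be the compressive force at the spring. The tube shortens elastically by PL/(AE) and the spring compresses by P/k; together these equal δ_free.
P [ L/(AE) + 1/k ] = δ_free → P [ 625/(2350×69×10³) + 1/(110×10³) ] = 0.5504.
P = 0.5504 / 1.295×10⁻⁵ = 42520 N.
Spring compression = P/k = 42520/(110×10³) = 0.3865 mm.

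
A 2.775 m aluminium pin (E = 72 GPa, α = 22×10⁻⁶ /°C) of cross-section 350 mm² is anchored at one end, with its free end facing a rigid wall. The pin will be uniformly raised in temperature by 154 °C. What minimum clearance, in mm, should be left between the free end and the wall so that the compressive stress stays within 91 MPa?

g ≈ 5.89 mm

With no wall the pin would lengthen by αΔT L = 22×10⁻⁶ × 154 × 2775 = 9.402 mm.
A stress of 91 MPa corresponds to the wall pushing the pin back by σL/E = 91×2775/(72×10³) = 3.507 mm.
So the gap has to take up the difference, g_min = δ_free − σL/E = 9.402 − 3.507 = 5.894 mm.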